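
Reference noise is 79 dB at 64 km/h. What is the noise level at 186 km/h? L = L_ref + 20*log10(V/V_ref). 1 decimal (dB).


V/V_ref = 186 / 64 = 2.90625
log10(2.90625) = 0.463333
20 * 0.463333 = 9.2667
L = 79 + 9.2667 = 88.3 dB

88.3


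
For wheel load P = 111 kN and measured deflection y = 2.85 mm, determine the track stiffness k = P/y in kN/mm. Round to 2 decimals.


Track stiffness k = P / y
k = 111 / 2.85
k = 38.95 kN/mm

38.95


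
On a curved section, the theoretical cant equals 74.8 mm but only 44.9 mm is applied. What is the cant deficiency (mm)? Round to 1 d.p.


Cant deficiency = equilibrium cant - actual cant
CD = 74.8 - 44.9
CD = 29.9 mm

29.9


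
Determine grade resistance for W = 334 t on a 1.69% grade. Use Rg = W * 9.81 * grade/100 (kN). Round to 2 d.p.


Rg = W * 9.81 * grade / 100
Rg = 334 * 9.81 * 1.69 / 100
Rg = 3276.54 * 0.0169
Rg = 55.37 kN

55.37


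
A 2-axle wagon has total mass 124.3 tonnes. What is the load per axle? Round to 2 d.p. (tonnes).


Load per axle = total weight / number of axles
Load = 124.3 / 2
Load = 62.15 tonnes

62.15


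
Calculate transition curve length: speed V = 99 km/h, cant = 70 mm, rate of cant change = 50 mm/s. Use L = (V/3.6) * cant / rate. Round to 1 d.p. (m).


Convert speed: V = 99 / 3.6 = 27.5 m/s
L = 27.5 * 70 / 50
L = 1925.0 / 50
L = 38.5 m

38.5


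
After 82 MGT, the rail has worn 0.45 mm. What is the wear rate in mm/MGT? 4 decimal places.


Wear rate = total wear / cumulative tonnage
Rate = 0.45 / 82
Rate = 0.0055 mm/MGT

0.0055


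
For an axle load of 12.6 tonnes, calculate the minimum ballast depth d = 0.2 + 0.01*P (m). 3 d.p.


d = 0.2 + 0.01 * 12.6
d = 0.2 + 0.126
d = 0.326 m

0.326


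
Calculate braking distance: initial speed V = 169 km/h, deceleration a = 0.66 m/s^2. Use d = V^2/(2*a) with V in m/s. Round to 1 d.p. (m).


Convert speed: V = 169 / 3.6 = 46.9444 m/s
V^2 = 2203.7809
d = 2203.7809 / (2 * 0.66)
d = 2203.7809 / 1.32
d = 1669.5 m

1669.5


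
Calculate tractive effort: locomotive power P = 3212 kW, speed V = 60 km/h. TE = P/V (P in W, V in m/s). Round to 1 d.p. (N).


Convert: P = 3212 kW = 3212000 W
V = 60 / 3.6 = 16.6667 m/s
TE = 3212000 / 16.6667
TE = 192720.0 N

192720.0


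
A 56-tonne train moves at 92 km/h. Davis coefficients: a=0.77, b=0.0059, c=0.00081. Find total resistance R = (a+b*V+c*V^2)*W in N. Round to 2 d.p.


b*V = 0.0059 * 92 = 0.5428
c*V^2 = 0.00081 * 8464 = 6.85584
R_per_t = 0.77 + 0.5428 + 6.85584 = 8.16864 N/t
R_total = 8.16864 * 56 = 457.44 N

457.44


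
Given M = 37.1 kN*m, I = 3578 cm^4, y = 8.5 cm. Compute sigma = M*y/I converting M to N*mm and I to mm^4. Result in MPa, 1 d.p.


Convert units:
M = 37.1 kN*m = 37100000 N*mm
y = 8.5 cm = 85 mm
I = 3578 cm^4 = 35780000 mm^4
sigma = 37100000 * 85 / 35780000
sigma = 88.1 MPa

88.1


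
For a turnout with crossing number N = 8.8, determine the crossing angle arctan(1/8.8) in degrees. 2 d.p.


1/N = 1/8.8 = 0.113636
angle = arctan(0.113636) = 0.113151 rad
angle = 0.113151 * 180/pi = 6.48 degrees

6.48


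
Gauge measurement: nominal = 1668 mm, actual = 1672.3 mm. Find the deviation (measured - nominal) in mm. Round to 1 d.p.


Deviation = measured - nominal
Deviation = 1672.3 - 1668
Deviation = 4.3 mm

4.3


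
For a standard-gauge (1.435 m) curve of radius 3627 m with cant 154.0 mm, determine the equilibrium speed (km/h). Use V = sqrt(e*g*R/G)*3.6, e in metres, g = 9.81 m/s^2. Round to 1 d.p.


Convert cant: e = 154.0 mm = 0.1540 m
V_ms = sqrt(0.1540 * 9.81 * 3627 / 1.435)
V_ms = sqrt(3818.434829) = 61.7935 m/s
V = 61.7935 * 3.6 = 222.5 km/h

222.5


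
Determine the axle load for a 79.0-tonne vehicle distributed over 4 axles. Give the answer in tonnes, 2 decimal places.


Load per axle = total weight / number of axles
Load = 79.0 / 4
Load = 19.75 tonnes

19.75


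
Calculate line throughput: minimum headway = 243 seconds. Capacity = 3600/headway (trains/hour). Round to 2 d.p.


Capacity = 3600 / headway
Capacity = 3600 / 243
Capacity = 14.81 trains/hour

14.81


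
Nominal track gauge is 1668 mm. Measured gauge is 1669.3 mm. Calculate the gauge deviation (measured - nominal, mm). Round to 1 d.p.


Deviation = measured - nominal
Deviation = 1669.3 - 1668
Deviation = 1.3 mm

1.3


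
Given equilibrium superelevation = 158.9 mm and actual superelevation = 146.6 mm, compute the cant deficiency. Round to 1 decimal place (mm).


Cant deficiency = equilibrium cant - actual cant
CD = 158.9 - 146.6
CD = 12.3 mm

12.3


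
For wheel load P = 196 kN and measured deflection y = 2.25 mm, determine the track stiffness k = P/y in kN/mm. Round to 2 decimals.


Track stiffness k = P / y
k = 196 / 2.25
k = 87.11 kN/mm

87.11


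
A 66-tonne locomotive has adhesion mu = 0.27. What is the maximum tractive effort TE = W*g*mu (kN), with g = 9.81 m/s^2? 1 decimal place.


TE_max = W * g * mu
TE_max = 66 * 9.81 * 0.27
TE_max = 647.46 * 0.27
TE_max = 174.8 kN

174.8


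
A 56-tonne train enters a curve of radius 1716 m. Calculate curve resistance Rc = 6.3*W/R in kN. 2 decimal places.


Rc = 6.3 * W / R
Rc = 6.3 * 56 / 1716
Rc = 352.8 / 1716
Rc = 0.21 kN

0.21


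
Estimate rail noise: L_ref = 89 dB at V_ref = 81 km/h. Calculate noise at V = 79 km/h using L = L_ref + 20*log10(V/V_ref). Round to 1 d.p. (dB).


V/V_ref = 79 / 81 = 0.975309
log10(0.975309) = -0.010858
20 * -0.010858 = -0.2172
L = 89 + -0.2172 = 88.8 dB

88.8


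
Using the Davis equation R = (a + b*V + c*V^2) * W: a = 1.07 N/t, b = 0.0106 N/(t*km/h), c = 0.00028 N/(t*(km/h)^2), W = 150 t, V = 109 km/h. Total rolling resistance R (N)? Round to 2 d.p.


b*V = 0.0106 * 109 = 1.1554
c*V^2 = 0.00028 * 11881 = 3.32668
R_per_t = 1.07 + 1.1554 + 3.32668 = 5.55208 N/t
R_total = 5.55208 * 150 = 832.81 N

832.81


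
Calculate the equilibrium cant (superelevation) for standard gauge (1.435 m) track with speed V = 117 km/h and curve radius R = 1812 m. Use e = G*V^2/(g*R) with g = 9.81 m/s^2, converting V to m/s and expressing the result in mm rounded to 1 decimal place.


Convert speed: V = 117 / 3.6 = 32.5 m/s
Apply formula: e = 1.435 * 32.5^2 / (9.81 * 1812)
e = 1.435 * 1056.25 / 17775.72
e = 0.085269 m = 85.3 mm

85.3


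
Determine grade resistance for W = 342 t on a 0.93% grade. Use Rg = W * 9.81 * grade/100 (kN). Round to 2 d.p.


Rg = W * 9.81 * grade / 100
Rg = 342 * 9.81 * 0.93 / 100
Rg = 3355.02 * 0.0093
Rg = 31.20 kN

31.20


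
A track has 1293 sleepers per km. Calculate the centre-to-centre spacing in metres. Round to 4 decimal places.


Spacing = 1000 m / number of sleepers
Spacing = 1000 / 1293
Spacing = 0.7734 m

0.7734


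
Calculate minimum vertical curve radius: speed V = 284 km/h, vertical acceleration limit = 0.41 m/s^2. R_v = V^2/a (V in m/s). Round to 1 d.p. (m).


Convert speed: V = 284 / 3.6 = 78.8889 m/s
V^2 = 6223.4568 m^2/s^2
R_v = 6223.4568 / 0.41
R_v = 15179.2 m

15179.2


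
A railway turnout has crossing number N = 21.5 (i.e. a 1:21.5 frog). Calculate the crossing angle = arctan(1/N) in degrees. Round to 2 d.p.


1/N = 1/21.5 = 0.046512
angle = arctan(0.046512) = 0.046478 rad
angle = 0.046478 * 180/pi = 2.66 degrees

2.66


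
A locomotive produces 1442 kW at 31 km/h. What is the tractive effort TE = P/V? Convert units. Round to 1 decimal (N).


Convert: P = 1442 kW = 1442000 W
V = 31 / 3.6 = 8.6111 m/s
TE = 1442000 / 8.6111
TE = 167458.1 N

167458.1


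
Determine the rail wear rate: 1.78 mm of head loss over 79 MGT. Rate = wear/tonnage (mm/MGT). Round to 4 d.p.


Wear rate = total wear / cumulative tonnage
Rate = 1.78 / 79
Rate = 0.0225 mm/MGT

0.0225


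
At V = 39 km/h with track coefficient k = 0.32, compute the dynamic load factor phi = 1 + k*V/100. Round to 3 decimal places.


phi = 1 + k * V / 100
phi = 1 + 0.32 * 39 / 100
phi = 1 + 0.1248
phi = 1.125

1.125


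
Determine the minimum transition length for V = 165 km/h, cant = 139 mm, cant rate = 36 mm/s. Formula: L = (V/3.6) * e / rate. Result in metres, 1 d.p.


Convert speed: V = 165 / 3.6 = 45.8333 m/s
L = 45.8333 * 139 / 36
L = 6370.8333 / 36
L = 177.0 m

177.0


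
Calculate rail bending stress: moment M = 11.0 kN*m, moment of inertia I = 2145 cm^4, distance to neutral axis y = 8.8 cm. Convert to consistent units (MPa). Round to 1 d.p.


Convert units:
M = 11.0 kN*m = 11000000 N*mm
y = 8.8 cm = 88 mm
I = 2145 cm^4 = 21450000 mm^4
sigma = 11000000 * 88 / 21450000
sigma = 45.1 MPa

45.1


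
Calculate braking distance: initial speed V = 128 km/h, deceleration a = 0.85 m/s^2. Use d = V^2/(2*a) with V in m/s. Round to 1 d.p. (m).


Convert speed: V = 128 / 3.6 = 35.5556 m/s
V^2 = 1264.1975
d = 1264.1975 / (2 * 0.85)
d = 1264.1975 / 1.7
d = 743.6 m

743.6


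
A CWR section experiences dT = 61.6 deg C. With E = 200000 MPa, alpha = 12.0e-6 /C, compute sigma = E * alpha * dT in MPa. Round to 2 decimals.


sigma = E * alpha * dT
sigma = 200000 * 12.0e-6 * 61.6
sigma = 2.4 * 61.6
sigma = 147.84 MPa

147.84


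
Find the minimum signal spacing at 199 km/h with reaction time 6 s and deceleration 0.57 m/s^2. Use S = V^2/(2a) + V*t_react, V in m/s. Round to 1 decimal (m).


V = 199 / 3.6 = 55.2778 m/s
Braking distance = 55.2778^2 / (2*0.57) = 2680.3796 m
Sighting distance = 55.2778 * 6 = 331.6667 m
S = 2680.3796 + 331.6667 = 3012.0 m

3012.0


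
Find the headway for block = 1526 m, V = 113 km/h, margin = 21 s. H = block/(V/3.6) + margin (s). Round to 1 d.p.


V = 113 / 3.6 = 31.3889 m/s
Block traversal time = 1526 / 31.3889 = 48.6159 s
Headway = 48.6159 + 21
Headway = 69.6 s

69.6


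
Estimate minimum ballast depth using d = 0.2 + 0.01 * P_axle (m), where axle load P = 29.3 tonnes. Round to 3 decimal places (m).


d = 0.2 + 0.01 * 29.3
d = 0.2 + 0.293
d = 0.493 m

0.493


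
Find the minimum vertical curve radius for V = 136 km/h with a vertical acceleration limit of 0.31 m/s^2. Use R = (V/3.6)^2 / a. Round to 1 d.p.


Convert speed: V = 136 / 3.6 = 37.7778 m/s
V^2 = 1427.1605 m^2/s^2
R_v = 1427.1605 / 0.31
R_v = 4603.7 m

4603.7


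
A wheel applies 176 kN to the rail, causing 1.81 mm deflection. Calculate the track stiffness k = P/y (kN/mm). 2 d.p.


Track stiffness k = P / y
k = 176 / 1.81
k = 97.24 kN/mm

97.24


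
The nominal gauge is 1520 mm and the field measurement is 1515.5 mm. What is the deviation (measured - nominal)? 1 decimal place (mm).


Deviation = measured - nominal
Deviation = 1515.5 - 1520
Deviation = -4.5 mm

-4.5


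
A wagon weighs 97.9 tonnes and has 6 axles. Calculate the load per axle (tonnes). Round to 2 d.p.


Load per axle = total weight / number of axles
Load = 97.9 / 6
Load = 16.32 tonnes

16.32


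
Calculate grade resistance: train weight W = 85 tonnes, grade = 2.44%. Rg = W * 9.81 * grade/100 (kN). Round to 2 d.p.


Rg = W * 9.81 * grade / 100
Rg = 85 * 9.81 * 2.44 / 100
Rg = 833.85 * 0.0244
Rg = 20.35 kN

20.35


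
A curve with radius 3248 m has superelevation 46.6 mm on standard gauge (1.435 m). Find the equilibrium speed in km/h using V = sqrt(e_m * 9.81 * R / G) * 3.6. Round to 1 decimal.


Convert cant: e = 46.6 mm = 0.0466 m
V_ms = sqrt(0.0466 * 9.81 * 3248 / 1.435)
V_ms = sqrt(1034.710946) = 32.1669 m/s
V = 32.1669 * 3.6 = 115.8 km/h

115.8


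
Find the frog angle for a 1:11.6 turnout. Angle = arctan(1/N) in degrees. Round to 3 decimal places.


1/N = 1/11.6 = 0.086207
angle = arctan(0.086207) = 0.085994 rad
angle = 0.085994 * 180/pi = 4.927 degrees

4.927


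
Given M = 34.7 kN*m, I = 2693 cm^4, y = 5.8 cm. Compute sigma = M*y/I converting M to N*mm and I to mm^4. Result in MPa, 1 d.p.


Convert units:
M = 34.7 kN*m = 34700000 N*mm
y = 5.8 cm = 58 mm
I = 2693 cm^4 = 26930000 mm^4
sigma = 34700000 * 58 / 26930000
sigma = 74.7 MPa

74.7


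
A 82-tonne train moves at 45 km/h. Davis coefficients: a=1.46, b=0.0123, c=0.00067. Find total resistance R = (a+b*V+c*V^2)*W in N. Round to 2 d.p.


b*V = 0.0123 * 45 = 0.5535
c*V^2 = 0.00067 * 2025 = 1.35675
R_per_t = 1.46 + 0.5535 + 1.35675 = 3.37025 N/t
R_total = 3.37025 * 82 = 276.36 N

276.36


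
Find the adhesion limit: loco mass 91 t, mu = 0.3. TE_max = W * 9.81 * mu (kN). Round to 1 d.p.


TE_max = W * g * mu
TE_max = 91 * 9.81 * 0.3
TE_max = 892.71 * 0.3
TE_max = 267.8 kN

267.8


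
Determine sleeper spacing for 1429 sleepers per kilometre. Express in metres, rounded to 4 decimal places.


Spacing = 1000 m / number of sleepers
Spacing = 1000 / 1429
Spacing = 0.6998 m

0.6998


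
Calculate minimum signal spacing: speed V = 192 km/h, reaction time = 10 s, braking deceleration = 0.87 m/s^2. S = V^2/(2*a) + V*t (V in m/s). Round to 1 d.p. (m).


V = 192 / 3.6 = 53.3333 m/s
Braking distance = 53.3333^2 / (2*0.87) = 1634.7382 m
Sighting distance = 53.3333 * 10 = 533.3333 m
S = 1634.7382 + 533.3333 = 2168.1 m

2168.1


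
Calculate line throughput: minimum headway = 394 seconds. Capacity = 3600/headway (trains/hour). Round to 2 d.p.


Capacity = 3600 / headway
Capacity = 3600 / 394
Capacity = 9.14 trains/hour

9.14


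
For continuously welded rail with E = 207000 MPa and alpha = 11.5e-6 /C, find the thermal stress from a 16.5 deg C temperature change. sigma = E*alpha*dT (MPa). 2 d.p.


sigma = E * alpha * dT
sigma = 207000 * 11.5e-6 * 16.5
sigma = 2.3805 * 16.5
sigma = 39.28 MPa

39.28


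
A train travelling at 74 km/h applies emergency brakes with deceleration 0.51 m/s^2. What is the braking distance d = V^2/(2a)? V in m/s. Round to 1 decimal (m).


Convert speed: V = 74 / 3.6 = 20.5556 m/s
V^2 = 422.5309
d = 422.5309 / (2 * 0.51)
d = 422.5309 / 1.02
d = 414.2 m

414.2


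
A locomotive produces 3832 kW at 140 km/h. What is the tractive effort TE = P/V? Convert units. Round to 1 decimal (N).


Convert: P = 3832 kW = 3832000 W
V = 140 / 3.6 = 38.8889 m/s
TE = 3832000 / 38.8889
TE = 98537.1 N

98537.1


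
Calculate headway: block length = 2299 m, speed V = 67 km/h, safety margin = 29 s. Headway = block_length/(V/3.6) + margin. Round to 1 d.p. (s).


V = 67 / 3.6 = 18.6111 m/s
Block traversal time = 2299 / 18.6111 = 123.5284 s
Headway = 123.5284 + 29
Headway = 152.5 s

152.5


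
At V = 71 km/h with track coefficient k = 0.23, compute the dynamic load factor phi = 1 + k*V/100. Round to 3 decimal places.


phi = 1 + k * V / 100
phi = 1 + 0.23 * 71 / 100
phi = 1 + 0.1633
phi = 1.163

1.163


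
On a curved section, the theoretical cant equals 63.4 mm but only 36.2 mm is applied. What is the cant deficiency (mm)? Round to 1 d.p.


Cant deficiency = equilibrium cant - actual cant
CD = 63.4 - 36.2
CD = 27.2 mm

27.2


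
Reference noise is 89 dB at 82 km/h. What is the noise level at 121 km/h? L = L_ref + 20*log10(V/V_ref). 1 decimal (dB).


V/V_ref = 121 / 82 = 1.47561
log10(1.47561) = 0.168972
20 * 0.168972 = 3.3794
L = 89 + 3.3794 = 92.4 dB

92.4


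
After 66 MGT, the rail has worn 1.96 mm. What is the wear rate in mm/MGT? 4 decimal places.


Wear rate = total wear / cumulative tonnage
Rate = 1.96 / 66
Rate = 0.0297 mm/MGT

0.0297


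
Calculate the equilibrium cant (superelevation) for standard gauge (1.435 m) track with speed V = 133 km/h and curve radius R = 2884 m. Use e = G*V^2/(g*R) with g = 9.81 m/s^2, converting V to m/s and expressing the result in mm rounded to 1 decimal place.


Convert speed: V = 133 / 3.6 = 36.9444 m/s
Apply formula: e = 1.435 * 36.9444^2 / (9.81 * 2884)
e = 1.435 * 1364.892 / 28292.04
e = 0.069229 m = 69.2 mm

69.2


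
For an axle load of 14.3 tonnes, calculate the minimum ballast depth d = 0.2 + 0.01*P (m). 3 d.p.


d = 0.2 + 0.01 * 14.3
d = 0.2 + 0.143
d = 0.343 m

0.343


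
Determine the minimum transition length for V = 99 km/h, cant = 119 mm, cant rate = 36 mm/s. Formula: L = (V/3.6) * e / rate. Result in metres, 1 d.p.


Convert speed: V = 99 / 3.6 = 27.5 m/s
L = 27.5 * 119 / 36
L = 3272.5 / 36
L = 90.9 m

90.9


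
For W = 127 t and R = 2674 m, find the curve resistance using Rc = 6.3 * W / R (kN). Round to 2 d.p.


Rc = 6.3 * W / R
Rc = 6.3 * 127 / 2674
Rc = 800.1 / 2674
Rc = 0.30 kN

0.30


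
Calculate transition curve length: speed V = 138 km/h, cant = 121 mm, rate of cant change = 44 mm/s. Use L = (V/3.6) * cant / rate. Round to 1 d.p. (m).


Convert speed: V = 138 / 3.6 = 38.3333 m/s
L = 38.3333 * 121 / 44
L = 4638.3333 / 44
L = 105.4 m

105.4


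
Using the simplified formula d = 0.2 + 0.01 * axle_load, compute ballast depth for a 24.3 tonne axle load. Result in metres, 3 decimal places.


d = 0.2 + 0.01 * 24.3
d = 0.2 + 0.243
d = 0.443 m

0.443


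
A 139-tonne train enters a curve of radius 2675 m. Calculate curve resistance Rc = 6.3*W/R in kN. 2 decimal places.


Rc = 6.3 * W / R
Rc = 6.3 * 139 / 2675
Rc = 875.7 / 2675
Rc = 0.33 kN

0.33


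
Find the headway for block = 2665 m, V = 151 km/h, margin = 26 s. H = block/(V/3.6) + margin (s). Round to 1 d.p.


V = 151 / 3.6 = 41.9444 m/s
Block traversal time = 2665 / 41.9444 = 63.5364 s
Headway = 63.5364 + 26
Headway = 89.5 s

89.5


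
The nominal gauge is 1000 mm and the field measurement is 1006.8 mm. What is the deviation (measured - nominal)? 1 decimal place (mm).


Deviation = measured - nominal
Deviation = 1006.8 - 1000
Deviation = 6.8 mm

6.8


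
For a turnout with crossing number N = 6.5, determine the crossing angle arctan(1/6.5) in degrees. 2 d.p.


1/N = 1/6.5 = 0.153846
angle = arctan(0.153846) = 0.152649 rad
angle = 0.152649 * 180/pi = 8.75 degrees

8.75


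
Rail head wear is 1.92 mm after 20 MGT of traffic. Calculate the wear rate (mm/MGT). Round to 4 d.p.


Wear rate = total wear / cumulative tonnage
Rate = 1.92 / 20
Rate = 0.0960 mm/MGT

0.0960


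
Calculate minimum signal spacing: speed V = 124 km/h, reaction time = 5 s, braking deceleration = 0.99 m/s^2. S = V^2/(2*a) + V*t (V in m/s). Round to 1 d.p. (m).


V = 124 / 3.6 = 34.4444 m/s
Braking distance = 34.4444^2 / (2*0.99) = 599.2019 m
Sighting distance = 34.4444 * 5 = 172.2222 m
S = 599.2019 + 172.2222 = 771.4 m

771.4


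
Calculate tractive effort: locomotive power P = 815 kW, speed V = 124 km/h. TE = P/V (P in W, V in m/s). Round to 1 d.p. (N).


Convert: P = 815 kW = 815000 W
V = 124 / 3.6 = 34.4444 m/s
TE = 815000 / 34.4444
TE = 23661.3 N

23661.3


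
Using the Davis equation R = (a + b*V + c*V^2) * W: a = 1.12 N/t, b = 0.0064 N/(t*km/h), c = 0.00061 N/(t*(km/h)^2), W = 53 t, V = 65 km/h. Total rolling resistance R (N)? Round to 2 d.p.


b*V = 0.0064 * 65 = 0.416
c*V^2 = 0.00061 * 4225 = 2.57725
R_per_t = 1.12 + 0.416 + 2.57725 = 4.11325 N/t
R_total = 4.11325 * 53 = 218.00 N

218.00


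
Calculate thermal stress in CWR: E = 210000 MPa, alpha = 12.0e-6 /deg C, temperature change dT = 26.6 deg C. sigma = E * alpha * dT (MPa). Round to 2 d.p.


sigma = E * alpha * dT
sigma = 210000 * 12.0e-6 * 26.6
sigma = 2.52 * 26.6
sigma = 67.03 MPa

67.03


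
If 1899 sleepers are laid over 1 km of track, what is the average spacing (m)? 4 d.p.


Spacing = 1000 m / number of sleepers
Spacing = 1000 / 1899
Spacing = 0.5266 m

0.5266


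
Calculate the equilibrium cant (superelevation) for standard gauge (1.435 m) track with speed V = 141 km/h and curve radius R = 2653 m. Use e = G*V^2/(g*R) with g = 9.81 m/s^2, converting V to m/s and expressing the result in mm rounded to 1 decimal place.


Convert speed: V = 141 / 3.6 = 39.1667 m/s
Apply formula: e = 1.435 * 39.1667^2 / (9.81 * 2653)
e = 1.435 * 1534.0278 / 26025.93
e = 0.084582 m = 84.6 mm

84.6


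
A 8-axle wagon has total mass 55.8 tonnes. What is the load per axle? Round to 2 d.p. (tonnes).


Load per axle = total weight / number of axles
Load = 55.8 / 8
Load = 6.98 tonnes

6.98


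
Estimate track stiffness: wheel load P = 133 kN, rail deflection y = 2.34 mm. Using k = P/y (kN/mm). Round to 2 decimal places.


Track stiffness k = P / y
k = 133 / 2.34
k = 56.84 kN/mm

56.84


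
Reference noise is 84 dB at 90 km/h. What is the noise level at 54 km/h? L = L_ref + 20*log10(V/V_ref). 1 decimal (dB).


V/V_ref = 54 / 90 = 0.6
log10(0.6) = -0.221849
20 * -0.221849 = -4.437
L = 84 + -4.437 = 79.6 dB

79.6


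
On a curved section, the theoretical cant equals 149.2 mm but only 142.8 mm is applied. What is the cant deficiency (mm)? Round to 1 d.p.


Cant deficiency = equilibrium cant - actual cant
CD = 149.2 - 142.8
CD = 6.4 mm

6.4


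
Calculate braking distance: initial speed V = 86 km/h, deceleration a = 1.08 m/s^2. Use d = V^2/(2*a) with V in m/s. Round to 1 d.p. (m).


Convert speed: V = 86 / 3.6 = 23.8889 m/s
V^2 = 570.679
d = 570.679 / (2 * 1.08)
d = 570.679 / 2.16
d = 264.2 m

264.2


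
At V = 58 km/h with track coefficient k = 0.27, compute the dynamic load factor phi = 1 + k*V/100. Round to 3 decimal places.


phi = 1 + k * V / 100
phi = 1 + 0.27 * 58 / 100
phi = 1 + 0.1566
phi = 1.157

1.157


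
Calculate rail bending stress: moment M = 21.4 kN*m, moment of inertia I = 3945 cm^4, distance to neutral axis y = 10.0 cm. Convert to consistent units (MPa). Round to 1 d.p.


Convert units:
M = 21.4 kN*m = 21400000 N*mm
y = 10.0 cm = 100 mm
I = 3945 cm^4 = 39450000 mm^4
sigma = 21400000 * 100 / 39450000
sigma = 54.2 MPa

54.2


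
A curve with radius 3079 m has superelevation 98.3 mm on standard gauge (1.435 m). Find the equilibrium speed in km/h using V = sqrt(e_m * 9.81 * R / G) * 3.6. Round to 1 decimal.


Convert cant: e = 98.3 mm = 0.0983 m
V_ms = sqrt(0.0983 * 9.81 * 3079 / 1.435)
V_ms = sqrt(2069.094437) = 45.4873 m/s
V = 45.4873 * 3.6 = 163.8 km/h

163.8


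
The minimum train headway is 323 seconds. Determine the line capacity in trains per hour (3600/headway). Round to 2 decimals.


Capacity = 3600 / headway
Capacity = 3600 / 323
Capacity = 11.15 trains/hour

11.15


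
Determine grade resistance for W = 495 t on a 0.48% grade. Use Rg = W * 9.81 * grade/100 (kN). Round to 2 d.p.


Rg = W * 9.81 * grade / 100
Rg = 495 * 9.81 * 0.48 / 100
Rg = 4855.95 * 0.0048
Rg = 23.31 kN

23.31


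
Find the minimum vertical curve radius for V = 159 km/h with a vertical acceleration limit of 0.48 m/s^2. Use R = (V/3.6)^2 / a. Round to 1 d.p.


Convert speed: V = 159 / 3.6 = 44.1667 m/s
V^2 = 1950.6944 m^2/s^2
R_v = 1950.6944 / 0.48
R_v = 4063.9 m

4063.9


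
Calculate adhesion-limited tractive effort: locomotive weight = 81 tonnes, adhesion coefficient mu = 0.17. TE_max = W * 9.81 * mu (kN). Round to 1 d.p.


TE_max = W * g * mu
TE_max = 81 * 9.81 * 0.17
TE_max = 794.61 * 0.17
TE_max = 135.1 kN

135.1


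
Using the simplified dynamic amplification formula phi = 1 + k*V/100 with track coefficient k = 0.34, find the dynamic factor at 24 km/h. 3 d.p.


phi = 1 + k * V / 100
phi = 1 + 0.34 * 24 / 100
phi = 1 + 0.0816
phi = 1.082

1.082


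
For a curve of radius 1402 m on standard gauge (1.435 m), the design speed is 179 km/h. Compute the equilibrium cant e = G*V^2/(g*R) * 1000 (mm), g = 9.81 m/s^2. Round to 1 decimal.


Convert speed: V = 179 / 3.6 = 49.7222 m/s
Apply formula: e = 1.435 * 49.7222^2 / (9.81 * 1402)
e = 1.435 * 2472.2994 / 13753.62
e = 0.25795 m = 258.0 mm

258.0


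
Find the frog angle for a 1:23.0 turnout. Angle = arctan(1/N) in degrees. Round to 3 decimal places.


1/N = 1/23.0 = 0.043478
angle = arctan(0.043478) = 0.043451 rad
angle = 0.043451 * 180/pi = 2.490 degrees

2.490


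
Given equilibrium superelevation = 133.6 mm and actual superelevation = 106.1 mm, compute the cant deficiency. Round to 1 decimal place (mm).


Cant deficiency = equilibrium cant - actual cant
CD = 133.6 - 106.1
CD = 27.5 mm

27.5


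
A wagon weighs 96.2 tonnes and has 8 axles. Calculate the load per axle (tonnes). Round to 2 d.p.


Load per axle = total weight / number of axles
Load = 96.2 / 8
Load = 12.03 tonnes

12.03


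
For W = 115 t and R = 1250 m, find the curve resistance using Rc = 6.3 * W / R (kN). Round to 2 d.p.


Rc = 6.3 * W / R
Rc = 6.3 * 115 / 1250
Rc = 724.5 / 1250
Rc = 0.58 kN

0.58


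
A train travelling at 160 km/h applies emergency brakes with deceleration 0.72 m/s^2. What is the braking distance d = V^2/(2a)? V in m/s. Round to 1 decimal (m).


Convert speed: V = 160 / 3.6 = 44.4444 m/s
V^2 = 1975.3086
d = 1975.3086 / (2 * 0.72)
d = 1975.3086 / 1.44
d = 1371.7 m

1371.7


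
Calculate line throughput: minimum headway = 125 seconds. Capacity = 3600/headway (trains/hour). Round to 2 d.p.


Capacity = 3600 / headway
Capacity = 3600 / 125
Capacity = 28.80 trains/hour

28.80


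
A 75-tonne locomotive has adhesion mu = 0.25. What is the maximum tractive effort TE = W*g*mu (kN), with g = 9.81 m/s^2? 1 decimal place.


TE_max = W * g * mu
TE_max = 75 * 9.81 * 0.25
TE_max = 735.75 * 0.25
TE_max = 183.9 kN

183.9


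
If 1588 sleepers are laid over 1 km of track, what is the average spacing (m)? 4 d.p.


Spacing = 1000 m / number of sleepers
Spacing = 1000 / 1588
Spacing = 0.6297 m

0.6297


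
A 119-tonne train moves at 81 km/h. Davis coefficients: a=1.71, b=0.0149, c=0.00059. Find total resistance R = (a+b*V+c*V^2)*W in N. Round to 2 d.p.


b*V = 0.0149 * 81 = 1.2069
c*V^2 = 0.00059 * 6561 = 3.87099
R_per_t = 1.71 + 1.2069 + 3.87099 = 6.78789 N/t
R_total = 6.78789 * 119 = 807.76 N

807.76


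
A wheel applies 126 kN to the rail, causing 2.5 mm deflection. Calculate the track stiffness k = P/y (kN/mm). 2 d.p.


Track stiffness k = P / y
k = 126 / 2.5
k = 50.40 kN/mm

50.40


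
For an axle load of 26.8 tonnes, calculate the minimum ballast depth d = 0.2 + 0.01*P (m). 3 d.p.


d = 0.2 + 0.01 * 26.8
d = 0.2 + 0.268
d = 0.468 m

0.468


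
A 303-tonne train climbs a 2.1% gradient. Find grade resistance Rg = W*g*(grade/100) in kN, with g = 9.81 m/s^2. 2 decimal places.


Rg = W * 9.81 * grade / 100
Rg = 303 * 9.81 * 2.1 / 100
Rg = 2972.43 * 0.021
Rg = 62.42 kN

62.42


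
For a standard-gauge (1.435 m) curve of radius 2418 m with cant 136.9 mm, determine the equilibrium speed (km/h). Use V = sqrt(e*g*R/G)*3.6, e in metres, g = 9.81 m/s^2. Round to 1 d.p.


Convert cant: e = 136.9 mm = 0.1369 m
V_ms = sqrt(0.1369 * 9.81 * 2418 / 1.435)
V_ms = sqrt(2262.959862) = 47.5706 m/s
V = 47.5706 * 3.6 = 171.3 km/h

171.3


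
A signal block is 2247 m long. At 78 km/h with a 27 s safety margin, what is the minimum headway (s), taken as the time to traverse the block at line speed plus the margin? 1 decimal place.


V = 78 / 3.6 = 21.6667 m/s
Block traversal time = 2247 / 21.6667 = 103.7077 s
Headway = 103.7077 + 27
Headway = 130.7 s

130.7


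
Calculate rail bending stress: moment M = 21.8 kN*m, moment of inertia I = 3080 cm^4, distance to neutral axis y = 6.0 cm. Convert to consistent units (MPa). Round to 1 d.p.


Convert units:
M = 21.8 kN*m = 21800000 N*mm
y = 6.0 cm = 60 mm
I = 3080 cm^4 = 30800000 mm^4
sigma = 21800000 * 60 / 30800000
sigma = 42.5 MPa

42.5


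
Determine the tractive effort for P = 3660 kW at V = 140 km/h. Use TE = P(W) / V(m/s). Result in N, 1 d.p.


Convert: P = 3660 kW = 3660000 W
V = 140 / 3.6 = 38.8889 m/s
TE = 3660000 / 38.8889
TE = 94114.3 N

94114.3


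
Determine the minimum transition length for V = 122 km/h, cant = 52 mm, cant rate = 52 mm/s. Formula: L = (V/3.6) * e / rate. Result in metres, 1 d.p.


Convert speed: V = 122 / 3.6 = 33.8889 m/s
L = 33.8889 * 52 / 52
L = 1762.2222 / 52
L = 33.9 m

33.9


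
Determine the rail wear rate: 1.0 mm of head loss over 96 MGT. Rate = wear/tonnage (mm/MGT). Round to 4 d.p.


Wear rate = total wear / cumulative tonnage
Rate = 1.0 / 96
Rate = 0.0104 mm/MGT

0.0104


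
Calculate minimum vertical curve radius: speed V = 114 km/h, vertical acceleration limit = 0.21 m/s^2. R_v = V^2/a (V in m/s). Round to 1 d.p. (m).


Convert speed: V = 114 / 3.6 = 31.6667 m/s
V^2 = 1002.7778 m^2/s^2
R_v = 1002.7778 / 0.21
R_v = 4775.1 m

4775.1


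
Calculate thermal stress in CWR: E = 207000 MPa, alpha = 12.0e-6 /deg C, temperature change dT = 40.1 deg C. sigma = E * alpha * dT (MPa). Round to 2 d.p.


sigma = E * alpha * dT
sigma = 207000 * 12.0e-6 * 40.1
sigma = 2.484 * 40.1
sigma = 99.61 MPa

99.61


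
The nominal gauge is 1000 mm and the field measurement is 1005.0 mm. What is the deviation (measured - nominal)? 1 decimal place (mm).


Deviation = measured - nominal
Deviation = 1005.0 - 1000
Deviation = 5.0 mm

5.0


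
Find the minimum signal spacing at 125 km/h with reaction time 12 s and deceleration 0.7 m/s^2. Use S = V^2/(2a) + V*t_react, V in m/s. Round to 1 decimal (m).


V = 125 / 3.6 = 34.7222 m/s
Braking distance = 34.7222^2 / (2*0.7) = 861.1662 m
Sighting distance = 34.7222 * 12 = 416.6667 m
S = 861.1662 + 416.6667 = 1277.8 m

1277.8


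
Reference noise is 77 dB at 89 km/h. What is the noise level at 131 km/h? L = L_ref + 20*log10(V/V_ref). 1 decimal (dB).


V/V_ref = 131 / 89 = 1.47191
log10(1.47191) = 0.167881
20 * 0.167881 = 3.3576
L = 77 + 3.3576 = 80.4 dB

80.4


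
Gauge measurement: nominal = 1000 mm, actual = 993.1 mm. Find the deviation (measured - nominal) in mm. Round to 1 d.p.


Deviation = measured - nominal
Deviation = 993.1 - 1000
Deviation = -6.9 mm

-6.9


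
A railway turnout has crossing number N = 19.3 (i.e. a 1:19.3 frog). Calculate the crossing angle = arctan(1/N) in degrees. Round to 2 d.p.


1/N = 1/19.3 = 0.051813
angle = arctan(0.051813) = 0.051767 rad
angle = 0.051767 * 180/pi = 2.97 degrees

2.97


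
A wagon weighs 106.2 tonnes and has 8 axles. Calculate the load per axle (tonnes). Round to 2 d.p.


Load per axle = total weight / number of axles
Load = 106.2 / 8
Load = 13.28 tonnes

13.28


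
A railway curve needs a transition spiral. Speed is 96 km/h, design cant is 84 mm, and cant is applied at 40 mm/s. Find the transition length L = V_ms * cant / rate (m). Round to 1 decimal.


Convert speed: V = 96 / 3.6 = 26.6667 m/s
L = 26.6667 * 84 / 40
L = 2240.0 / 40
L = 56.0 m

56.0


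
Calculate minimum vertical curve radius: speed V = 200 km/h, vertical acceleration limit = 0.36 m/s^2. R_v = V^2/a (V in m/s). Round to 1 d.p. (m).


Convert speed: V = 200 / 3.6 = 55.5556 m/s
V^2 = 3086.4198 m^2/s^2
R_v = 3086.4198 / 0.36
R_v = 8573.4 m

8573.4


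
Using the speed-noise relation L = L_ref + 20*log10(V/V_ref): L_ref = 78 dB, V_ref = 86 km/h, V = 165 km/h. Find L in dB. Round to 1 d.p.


V/V_ref = 165 / 86 = 1.918605
log10(1.918605) = 0.282985
20 * 0.282985 = 5.6597
L = 78 + 5.6597 = 83.7 dB

83.7


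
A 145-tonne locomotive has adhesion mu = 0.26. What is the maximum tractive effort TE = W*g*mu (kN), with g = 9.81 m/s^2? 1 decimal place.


TE_max = W * g * mu
TE_max = 145 * 9.81 * 0.26
TE_max = 1422.45 * 0.26
TE_max = 369.8 kN

369.8


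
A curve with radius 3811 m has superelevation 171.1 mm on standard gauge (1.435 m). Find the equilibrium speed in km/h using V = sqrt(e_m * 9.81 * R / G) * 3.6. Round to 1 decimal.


Convert cant: e = 171.1 mm = 0.1711 m
V_ms = sqrt(0.1711 * 9.81 * 3811 / 1.435)
V_ms = sqrt(4457.651011) = 66.7656 m/s
V = 66.7656 * 3.6 = 240.4 km/h

240.4


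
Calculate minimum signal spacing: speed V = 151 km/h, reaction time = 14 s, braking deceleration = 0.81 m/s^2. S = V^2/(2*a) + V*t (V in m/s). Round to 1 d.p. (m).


V = 151 / 3.6 = 41.9444 m/s
Braking distance = 41.9444^2 / (2*0.81) = 1086.0101 m
Sighting distance = 41.9444 * 14 = 587.2222 m
S = 1086.0101 + 587.2222 = 1673.2 m

1673.2


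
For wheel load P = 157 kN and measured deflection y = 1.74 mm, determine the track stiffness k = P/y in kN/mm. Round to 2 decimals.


Track stiffness k = P / y
k = 157 / 1.74
k = 90.23 kN/mm

90.23


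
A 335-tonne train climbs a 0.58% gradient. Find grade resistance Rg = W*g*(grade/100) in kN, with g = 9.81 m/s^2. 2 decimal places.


Rg = W * 9.81 * grade / 100
Rg = 335 * 9.81 * 0.58 / 100
Rg = 3286.35 * 0.0058
Rg = 19.06 kN

19.06


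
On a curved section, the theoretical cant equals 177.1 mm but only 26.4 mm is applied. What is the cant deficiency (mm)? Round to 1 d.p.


Cant deficiency = equilibrium cant - actual cant
CD = 177.1 - 26.4
CD = 150.7 mm

150.7


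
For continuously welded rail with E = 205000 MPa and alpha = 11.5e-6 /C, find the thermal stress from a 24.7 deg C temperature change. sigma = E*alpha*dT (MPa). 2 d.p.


sigma = E * alpha * dT
sigma = 205000 * 11.5e-6 * 24.7
sigma = 2.3575 * 24.7
sigma = 58.23 MPa

58.23


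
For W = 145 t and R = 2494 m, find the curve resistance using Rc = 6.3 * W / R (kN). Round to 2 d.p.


Rc = 6.3 * W / R
Rc = 6.3 * 145 / 2494
Rc = 913.5 / 2494
Rc = 0.37 kN

0.37


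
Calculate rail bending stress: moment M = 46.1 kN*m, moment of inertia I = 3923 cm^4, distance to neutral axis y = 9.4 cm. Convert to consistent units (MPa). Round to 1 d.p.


Convert units:
M = 46.1 kN*m = 46100000 N*mm
y = 9.4 cm = 94 mm
I = 3923 cm^4 = 39230000 mm^4
sigma = 46100000 * 94 / 39230000
sigma = 110.5 MPa

110.5


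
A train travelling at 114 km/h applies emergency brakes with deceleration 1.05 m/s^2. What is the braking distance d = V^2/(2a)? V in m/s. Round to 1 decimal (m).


Convert speed: V = 114 / 3.6 = 31.6667 m/s
V^2 = 1002.7778
d = 1002.7778 / (2 * 1.05)
d = 1002.7778 / 2.1
d = 477.5 m

477.5


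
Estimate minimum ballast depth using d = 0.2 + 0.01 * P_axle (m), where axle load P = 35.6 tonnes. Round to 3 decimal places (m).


d = 0.2 + 0.01 * 35.6
d = 0.2 + 0.356
d = 0.556 m

0.556


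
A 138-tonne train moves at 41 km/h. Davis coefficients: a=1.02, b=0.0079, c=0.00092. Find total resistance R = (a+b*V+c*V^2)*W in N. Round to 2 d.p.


b*V = 0.0079 * 41 = 0.3239
c*V^2 = 0.00092 * 1681 = 1.54652
R_per_t = 1.02 + 0.3239 + 1.54652 = 2.89042 N/t
R_total = 2.89042 * 138 = 398.88 N

398.88


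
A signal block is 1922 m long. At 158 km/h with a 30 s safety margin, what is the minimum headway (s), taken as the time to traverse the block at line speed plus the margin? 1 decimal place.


V = 158 / 3.6 = 43.8889 m/s
Block traversal time = 1922 / 43.8889 = 43.7924 s
Headway = 43.7924 + 30
Headway = 73.8 s

73.8


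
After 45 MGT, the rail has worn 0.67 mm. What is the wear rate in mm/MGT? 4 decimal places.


Wear rate = total wear / cumulative tonnage
Rate = 0.67 / 45
Rate = 0.0149 mm/MGT

0.0149


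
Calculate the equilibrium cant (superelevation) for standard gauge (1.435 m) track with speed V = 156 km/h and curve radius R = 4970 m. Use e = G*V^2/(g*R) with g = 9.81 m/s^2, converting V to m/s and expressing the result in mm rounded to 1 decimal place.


Convert speed: V = 156 / 3.6 = 43.3333 m/s
Apply formula: e = 1.435 * 43.3333^2 / (9.81 * 4970)
e = 1.435 * 1877.7778 / 48755.7
e = 0.055268 m = 55.3 mm

55.3


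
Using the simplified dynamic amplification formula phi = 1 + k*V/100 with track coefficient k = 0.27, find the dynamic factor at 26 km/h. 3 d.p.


phi = 1 + k * V / 100
phi = 1 + 0.27 * 26 / 100
phi = 1 + 0.0702
phi = 1.070

1.070


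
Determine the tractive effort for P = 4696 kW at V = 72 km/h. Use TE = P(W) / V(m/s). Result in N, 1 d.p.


Convert: P = 4696 kW = 4696000 W
V = 72 / 3.6 = 20.0 m/s
TE = 4696000 / 20.0
TE = 234800.0 N

234800.0


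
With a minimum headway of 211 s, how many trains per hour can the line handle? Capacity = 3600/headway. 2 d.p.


Capacity = 3600 / headway
Capacity = 3600 / 211
Capacity = 17.06 trains/hour

17.06


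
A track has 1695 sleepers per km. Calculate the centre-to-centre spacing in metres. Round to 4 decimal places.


Spacing = 1000 m / number of sleepers
Spacing = 1000 / 1695
Spacing = 0.5900 m

0.5900


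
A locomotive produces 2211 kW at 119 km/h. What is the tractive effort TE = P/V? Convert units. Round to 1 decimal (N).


Convert: P = 2211 kW = 2211000 W
V = 119 / 3.6 = 33.0556 m/s
TE = 2211000 / 33.0556
TE = 66887.4 N

66887.4


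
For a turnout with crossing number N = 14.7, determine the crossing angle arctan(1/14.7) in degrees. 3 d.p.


1/N = 1/14.7 = 0.068027
angle = arctan(0.068027) = 0.067923 rad
angle = 0.067923 * 180/pi = 3.892 degrees

3.892


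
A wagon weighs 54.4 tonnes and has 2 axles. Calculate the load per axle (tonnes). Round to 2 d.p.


Load per axle = total weight / number of axles
Load = 54.4 / 2
Load = 27.20 tonnes

27.20


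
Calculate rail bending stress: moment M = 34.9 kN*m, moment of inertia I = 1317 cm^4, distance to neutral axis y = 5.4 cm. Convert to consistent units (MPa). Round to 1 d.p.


Convert units:
M = 34.9 kN*m = 34900000 N*mm
y = 5.4 cm = 54 mm
I = 1317 cm^4 = 13170000 mm^4
sigma = 34900000 * 54 / 13170000
sigma = 143.1 MPa

143.1


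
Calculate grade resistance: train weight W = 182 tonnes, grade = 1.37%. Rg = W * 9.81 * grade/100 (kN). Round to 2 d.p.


Rg = W * 9.81 * grade / 100
Rg = 182 * 9.81 * 1.37 / 100
Rg = 1785.42 * 0.0137
Rg = 24.46 kN

24.46


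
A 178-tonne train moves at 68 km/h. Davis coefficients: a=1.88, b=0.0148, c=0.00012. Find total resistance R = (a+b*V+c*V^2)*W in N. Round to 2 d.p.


b*V = 0.0148 * 68 = 1.0064
c*V^2 = 0.00012 * 4624 = 0.55488
R_per_t = 1.88 + 1.0064 + 0.55488 = 3.44128 N/t
R_total = 3.44128 * 178 = 612.55 N

612.55


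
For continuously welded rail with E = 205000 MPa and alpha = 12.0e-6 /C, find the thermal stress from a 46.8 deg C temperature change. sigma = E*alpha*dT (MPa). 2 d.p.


sigma = E * alpha * dT
sigma = 205000 * 12.0e-6 * 46.8
sigma = 2.46 * 46.8
sigma = 115.13 MPa

115.13


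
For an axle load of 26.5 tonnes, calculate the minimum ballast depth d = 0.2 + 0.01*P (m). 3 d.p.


d = 0.2 + 0.01 * 26.5
d = 0.2 + 0.265
d = 0.465 m

0.465


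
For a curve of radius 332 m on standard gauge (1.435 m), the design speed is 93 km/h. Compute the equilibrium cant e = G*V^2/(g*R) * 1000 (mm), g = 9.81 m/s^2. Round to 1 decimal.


Convert speed: V = 93 / 3.6 = 25.8333 m/s
Apply formula: e = 1.435 * 25.8333^2 / (9.81 * 332)
e = 1.435 * 667.3611 / 3256.92
e = 0.29404 m = 294.0 mm

294.0


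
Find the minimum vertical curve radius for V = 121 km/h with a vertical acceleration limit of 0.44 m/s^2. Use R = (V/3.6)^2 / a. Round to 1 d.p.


Convert speed: V = 121 / 3.6 = 33.6111 m/s
V^2 = 1129.7068 m^2/s^2
R_v = 1129.7068 / 0.44
R_v = 2567.5 m

2567.5


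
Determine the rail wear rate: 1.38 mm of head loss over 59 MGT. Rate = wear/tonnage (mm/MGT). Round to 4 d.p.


Wear rate = total wear / cumulative tonnage
Rate = 1.38 / 59
Rate = 0.0234 mm/MGT

0.0234


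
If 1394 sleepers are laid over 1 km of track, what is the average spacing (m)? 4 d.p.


Spacing = 1000 m / number of sleepers
Spacing = 1000 / 1394
Spacing = 0.7174 m

0.7174


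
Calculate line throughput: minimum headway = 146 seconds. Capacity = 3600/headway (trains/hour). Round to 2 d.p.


Capacity = 3600 / headway
Capacity = 3600 / 146
Capacity = 24.66 trains/hour

24.66


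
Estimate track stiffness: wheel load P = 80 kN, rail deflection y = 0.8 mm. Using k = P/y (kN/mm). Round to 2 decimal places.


Track stiffness k = P / y
k = 80 / 0.8
k = 100.00 kN/mm

100.00


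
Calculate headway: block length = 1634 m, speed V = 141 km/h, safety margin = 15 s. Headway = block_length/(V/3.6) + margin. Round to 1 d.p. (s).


V = 141 / 3.6 = 39.1667 m/s
Block traversal time = 1634 / 39.1667 = 41.7191 s
Headway = 41.7191 + 15
Headway = 56.7 s

56.7


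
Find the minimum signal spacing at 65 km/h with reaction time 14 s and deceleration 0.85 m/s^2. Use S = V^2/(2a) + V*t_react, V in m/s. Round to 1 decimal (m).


V = 65 / 3.6 = 18.0556 m/s
Braking distance = 18.0556^2 / (2*0.85) = 191.7665 m
Sighting distance = 18.0556 * 14 = 252.7778 m
S = 191.7665 + 252.7778 = 444.5 m

444.5


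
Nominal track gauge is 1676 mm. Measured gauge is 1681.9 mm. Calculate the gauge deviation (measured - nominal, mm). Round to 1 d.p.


Deviation = measured - nominal
Deviation = 1681.9 - 1676
Deviation = 5.9 mm

5.9
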